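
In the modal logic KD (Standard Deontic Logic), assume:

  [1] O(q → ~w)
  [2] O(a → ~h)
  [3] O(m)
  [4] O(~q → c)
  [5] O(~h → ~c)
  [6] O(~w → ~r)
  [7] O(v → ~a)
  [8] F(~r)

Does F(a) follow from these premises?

Premise 8 is F(~r), i.e. O(r).
The contrapositive of premise 6 (O(~w → ~r)) is O(r → w), and O(r) is already established, so O(w).
Premise 1, O(q → ~w), contraposes to O(w → ~q); with O(w) we get O(~q).
Applying K to premise 4 (O(~q → c)) and O(~q) yields O(c).
Premise 5 is O(~h → ~c); contrapositively O(c → h). Since O(c) holds, K gives O(h).
Premise 2 is O(a → ~h); contrapositively O(h → ~a). Since O(h) holds, K gives O(~a).
Premises 3, 7 do not contribute to this derivation.
So O(~a) holds, i.e. F(a). The claim follows.

Yes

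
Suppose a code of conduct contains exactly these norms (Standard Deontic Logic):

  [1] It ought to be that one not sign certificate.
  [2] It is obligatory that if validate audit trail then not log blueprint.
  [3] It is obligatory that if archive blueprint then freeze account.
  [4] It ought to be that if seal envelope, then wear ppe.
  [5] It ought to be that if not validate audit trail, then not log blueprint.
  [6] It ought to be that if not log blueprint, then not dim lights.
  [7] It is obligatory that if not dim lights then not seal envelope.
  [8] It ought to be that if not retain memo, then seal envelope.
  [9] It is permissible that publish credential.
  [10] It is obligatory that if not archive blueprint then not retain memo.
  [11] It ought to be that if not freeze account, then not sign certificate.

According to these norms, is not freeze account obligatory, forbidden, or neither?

Premises 5 and 2 are O(¬validate_audit_trail → ¬log_blueprint) and O(validate_audit_trail → ¬log_blueprint); every ideal world satisfies ¬validate_audit_trail or validate_audit_trail, so in either case ¬log_blueprint holds — hence O(¬log_blueprint).
From O(¬log_blueprint) and premise 6, O(¬log_blueprint → ¬dim_lights), we obtain O(¬dim_lights).
Premise 7 is O(¬dim_lights → ¬seal_envelope); since O(¬dim_lights), deontic closure gives O(¬seal_envelope).
Premise 8 is O(¬retain_memo → seal_envelope); contrapositively O(¬seal_envelope → retain_memo). Since O(¬seal_envelope) holds, K gives O(retain_memo).
Premise 10, O(¬archive_blueprint → ¬retain_memo), contraposes to O(retain_memo → archive_blueprint); with O(retain_memo) we get O(archive_blueprint).
From O(archive_blueprint) and premise 3, O(archive_blueprint → freeze_account), we obtain O(freeze_account).
Premises 1, 4, 9, 11 do not contribute to this derivation.
Thus O(freeze_account), which is F(¬freeze_account): ¬freeze_account is forbidden.

Forbidden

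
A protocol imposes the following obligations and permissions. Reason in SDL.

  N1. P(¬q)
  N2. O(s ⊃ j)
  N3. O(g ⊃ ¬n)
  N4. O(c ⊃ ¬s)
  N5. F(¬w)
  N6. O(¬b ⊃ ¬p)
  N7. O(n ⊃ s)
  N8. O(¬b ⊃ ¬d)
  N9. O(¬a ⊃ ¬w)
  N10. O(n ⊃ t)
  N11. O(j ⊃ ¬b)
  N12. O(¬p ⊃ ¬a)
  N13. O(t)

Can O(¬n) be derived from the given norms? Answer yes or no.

Yes

Premise 5 is F(¬w), i.e. O(w).
Premise 9, O(¬a ⊃ ¬w), contraposes to O(w ⊃ a); with O(w) we get O(a).
Premise 12 is O(¬p ⊃ ¬a); contrapositively O(a ⊃ p). Since O(a) holds, K gives O(p).
The contrapositive of premise 6 (O(¬b ⊃ ¬p)) is O(p ⊃ b), and O(p) is already established, so O(b).
Premise 11, O(j ⊃ ¬b), contraposes to O(b ⊃ ¬j); with O(b) we get O(¬j).
Premise 2, O(s ⊃ j), contraposes to O(¬j ⊃ ¬s); with O(¬j) we get O(¬s).
Premise 7 is O(n ⊃ s); contrapositively O(¬s ⊃ ¬n). Since O(¬s) holds, K gives O(¬n).
Premises 1, 3, 4, 8, 10, 13 do not contribute to this derivation.
So O(¬n) follows.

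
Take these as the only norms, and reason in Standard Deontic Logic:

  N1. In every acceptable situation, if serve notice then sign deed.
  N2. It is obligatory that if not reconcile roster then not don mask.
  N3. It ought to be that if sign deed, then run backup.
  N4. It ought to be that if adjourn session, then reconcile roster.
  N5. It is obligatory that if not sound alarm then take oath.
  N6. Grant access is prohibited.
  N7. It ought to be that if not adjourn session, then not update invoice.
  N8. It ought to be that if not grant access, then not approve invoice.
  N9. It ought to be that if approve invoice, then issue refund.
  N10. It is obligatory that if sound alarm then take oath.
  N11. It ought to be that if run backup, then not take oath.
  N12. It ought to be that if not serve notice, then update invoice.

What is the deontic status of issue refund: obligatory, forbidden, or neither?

Premise 9 is O(approve_invoice → issue_refund), but O(approve_invoice) is not derivable from the premises, so it does not yield O(issue_refund).
No premise or chain of K-axiom applications forces O(issue_refund), and none forces O(¬issue_refund). So issue_refund is neither obligatory nor forbidden under these norms.

Neither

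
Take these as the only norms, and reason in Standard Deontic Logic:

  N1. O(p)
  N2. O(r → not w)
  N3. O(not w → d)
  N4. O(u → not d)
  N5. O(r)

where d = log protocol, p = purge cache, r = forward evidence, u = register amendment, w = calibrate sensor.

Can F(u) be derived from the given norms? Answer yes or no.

Yes

Premise 5 gives O(r).
Applying K to premise 2 (O(r → not w)) and O(r) yields O(not w).
From O(not w) and premise 3, O(not w → d), we obtain O(d).
Premise 4, O(u → not d), contraposes to O(d → not u); with O(d) we get O(not u).
Premise 1 does not contribute to this derivation.
So O(not u) holds, i.e. F(u). The claim follows.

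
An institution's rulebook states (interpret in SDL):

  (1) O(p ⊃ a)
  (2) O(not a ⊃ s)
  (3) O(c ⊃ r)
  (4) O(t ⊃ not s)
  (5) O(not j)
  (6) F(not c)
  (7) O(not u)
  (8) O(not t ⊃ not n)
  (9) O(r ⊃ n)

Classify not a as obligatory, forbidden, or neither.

Forbidden

F(not c) at premise 6 means O(c).
From O(c) and premise 3, O(c ⊃ r), we obtain O(r).
From O(r) and premise 9, O(r ⊃ n), we obtain O(n).
Premise 8 is O(not t ⊃ not n); contrapositively O(n ⊃ t). Since O(n) holds, K gives O(t).
From O(t) and premise 4, O(t ⊃ not s), we obtain O(not s).
Premise 2 is O(not a ⊃ s); contrapositively O(not s ⊃ a). Since O(not s) holds, K gives O(a).
Premises 1, 5, 7 do not contribute to this derivation.
Thus O(a), which is F(not a): not a is forbidden.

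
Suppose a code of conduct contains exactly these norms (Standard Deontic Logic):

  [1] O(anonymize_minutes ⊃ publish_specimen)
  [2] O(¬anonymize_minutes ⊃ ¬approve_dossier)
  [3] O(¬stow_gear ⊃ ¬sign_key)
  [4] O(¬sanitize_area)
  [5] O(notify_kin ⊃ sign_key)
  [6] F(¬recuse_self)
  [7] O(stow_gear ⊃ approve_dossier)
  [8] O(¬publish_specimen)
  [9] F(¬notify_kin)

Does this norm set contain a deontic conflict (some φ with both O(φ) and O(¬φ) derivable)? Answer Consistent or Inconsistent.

Inconsistent

Premise 8 gives O(¬publish_specimen).
The contrapositive of premise 1 (O(anonymize_minutes ⊃ publish_specimen)) is O(¬publish_specimen ⊃ ¬anonymize_minutes), and O(¬publish_specimen) is already established, so O(¬anonymize_minutes).
Applying K to premise 2 (O(¬anonymize_minutes ⊃ ¬approve_dossier)) and O(¬anonymize_minutes) yields O(¬approve_dossier).
The contrapositive of premise 7 (O(stow_gear ⊃ approve_dossier)) is O(¬approve_dossier ⊃ ¬stow_gear), and O(¬approve_dossier) is already established, so O(¬stow_gear).
Applying K to premise 3 (O(¬stow_gear ⊃ ¬sign_key)) and O(¬stow_gear) yields O(¬sign_key).
Premise 5 is O(notify_kin ⊃ sign_key); contrapositively O(¬sign_key ⊃ ¬notify_kin). Since O(¬sign_key) holds, K gives O(¬notify_kin).
Yet premise 9 is F(¬notify_kin), i.e. O(notify_kin).
We now have both O(¬notify_kin) and O(notify_kin) — notify_kin is simultaneously obligatory and forbidden, violating the D-axiom.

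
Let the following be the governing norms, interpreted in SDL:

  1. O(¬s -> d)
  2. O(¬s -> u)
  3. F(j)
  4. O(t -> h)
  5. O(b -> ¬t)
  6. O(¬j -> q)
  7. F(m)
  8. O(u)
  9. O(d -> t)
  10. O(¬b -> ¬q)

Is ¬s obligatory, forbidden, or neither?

Forbidden

Premise 3, F(j), is equivalent to O(¬j).
Applying K to premise 6 (O(¬j -> q)) and O(¬j) yields O(q).
The contrapositive of premise 10 (O(¬b -> ¬q)) is O(q -> b), and O(q) is already established, so O(b).
From O(b) and premise 5, O(b -> ¬t), we obtain O(¬t).
Premise 9, O(d -> t), contraposes to O(¬t -> ¬d); with O(¬t) we get O(¬d).
Premise 1, O(¬s -> d), contraposes to O(¬d -> s); with O(¬d) we get O(s).
Premises 2, 4, 7, 8 do not contribute to this derivation.
Thus O(s), which is F(¬s): ¬s is forbidden.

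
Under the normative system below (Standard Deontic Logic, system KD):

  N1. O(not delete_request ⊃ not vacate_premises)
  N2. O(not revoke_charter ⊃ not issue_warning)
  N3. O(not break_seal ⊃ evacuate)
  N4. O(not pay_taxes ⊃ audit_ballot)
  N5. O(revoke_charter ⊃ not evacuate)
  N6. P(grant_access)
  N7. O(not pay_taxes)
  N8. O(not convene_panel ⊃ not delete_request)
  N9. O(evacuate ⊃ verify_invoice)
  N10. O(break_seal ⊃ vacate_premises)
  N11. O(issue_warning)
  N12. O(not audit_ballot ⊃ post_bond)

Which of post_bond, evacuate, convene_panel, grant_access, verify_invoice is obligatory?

convene_panel

From premise 11 we have O(issue_warning).
The contrapositive of premise 2 (O(not revoke_charter ⊃ not issue_warning)) is O(issue_warning ⊃ revoke_charter), and O(issue_warning) is already established, so O(revoke_charter).
With premise 5, O(revoke_charter ⊃ not evacuate), the K-axiom yields O(not evacuate).
Premise 3, O(not break_seal ⊃ evacuate), contraposes to O(not evacuate ⊃ break_seal); with O(not evacuate) we get O(break_seal).
From O(break_seal) and premise 10, O(break_seal ⊃ vacate_premises), we obtain O(vacate_premises).
Premise 1, O(not delete_request ⊃ not vacate_premises), contraposes to O(vacate_premises ⊃ delete_request); with O(vacate_premises) we get O(delete_request).
Premise 8, O(not convene_panel ⊃ not delete_request), contraposes to O(delete_request ⊃ convene_panel); with O(delete_request) we get O(convene_panel).
So O(convene_panel) holds — convene_panel is obligatory. None of the other listed options is made obligatory by any chain of premises.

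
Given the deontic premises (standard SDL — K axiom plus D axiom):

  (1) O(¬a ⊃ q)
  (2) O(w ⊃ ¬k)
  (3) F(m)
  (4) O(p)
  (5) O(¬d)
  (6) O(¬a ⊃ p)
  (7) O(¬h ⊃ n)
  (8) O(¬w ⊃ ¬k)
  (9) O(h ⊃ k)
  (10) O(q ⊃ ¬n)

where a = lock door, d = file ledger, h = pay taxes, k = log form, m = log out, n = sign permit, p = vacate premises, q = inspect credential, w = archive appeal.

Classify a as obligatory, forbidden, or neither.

Obligatory

Premises 8 and 2 cover both cases: O(¬w ⊃ ¬k) and O(w ⊃ ¬k). Since ¬w ∨ w is a tautology, O(¬k) follows.
Premise 9 is O(h ⊃ k); contrapositively O(¬k ⊃ ¬h). Since O(¬k) holds, K gives O(¬h).
Applying K to premise 7 (O(¬h ⊃ n)) and O(¬h) yields O(n).
Premise 10, O(q ⊃ ¬n), contraposes to O(n ⊃ ¬q); with O(n) we get O(¬q).
Premise 1 is O(¬a ⊃ q); contrapositively O(¬q ⊃ a). Since O(¬q) holds, K gives O(a).
Premises 3, 4, 5, 6 do not contribute to this derivation.
Hence a is obligatory.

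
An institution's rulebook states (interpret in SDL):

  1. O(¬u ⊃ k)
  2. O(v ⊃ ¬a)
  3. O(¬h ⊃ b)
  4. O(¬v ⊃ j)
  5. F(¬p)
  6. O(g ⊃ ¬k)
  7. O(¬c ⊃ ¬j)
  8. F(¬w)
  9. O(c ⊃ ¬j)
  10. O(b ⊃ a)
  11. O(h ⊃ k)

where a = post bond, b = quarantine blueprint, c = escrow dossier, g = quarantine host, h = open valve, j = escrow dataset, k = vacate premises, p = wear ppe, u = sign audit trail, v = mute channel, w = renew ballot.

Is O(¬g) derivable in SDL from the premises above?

Premises 7 and 9 cover both cases: O(¬c ⊃ ¬j) and O(c ⊃ ¬j). Since ¬c ∨ c is a tautology, O(¬j) follows.
Premise 4, O(¬v ⊃ j), contraposes to O(¬j ⊃ v); with O(¬j) we get O(v).
Premise 2 is O(v ⊃ ¬a); since O(v), deontic closure gives O(¬a).
The contrapositive of premise 10 (O(b ⊃ a)) is O(¬a ⊃ ¬b), and O(¬a) is already established, so O(¬b).
Premise 3 is O(¬h ⊃ b); contrapositively O(¬b ⊃ h). Since O(¬b) holds, K gives O(h).
Applying K to premise 11 (O(h ⊃ k)) and O(h) yields O(k).
Premise 6 is O(g ⊃ ¬k); contrapositively O(k ⊃ ¬g). Since O(k) holds, K gives O(¬g).
Premises 1, 5, 8 do not contribute to this derivation.
So O(¬g) follows.

Yes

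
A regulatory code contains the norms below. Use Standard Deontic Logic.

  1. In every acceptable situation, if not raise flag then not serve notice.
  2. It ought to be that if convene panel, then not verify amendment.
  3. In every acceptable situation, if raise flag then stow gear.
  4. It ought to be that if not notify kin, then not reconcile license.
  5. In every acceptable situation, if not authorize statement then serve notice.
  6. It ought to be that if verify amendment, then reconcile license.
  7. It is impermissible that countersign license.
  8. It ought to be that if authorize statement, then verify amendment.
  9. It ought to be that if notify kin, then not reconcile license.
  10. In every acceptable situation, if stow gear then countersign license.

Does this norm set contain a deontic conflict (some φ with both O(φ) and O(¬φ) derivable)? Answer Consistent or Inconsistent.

Inconsistent

Premises 9 and 4 cover both cases: O(notify_kin → ¬reconcile_license) and O(¬notify_kin → ¬reconcile_license). Since notify_kin ∨ ¬notify_kin is a tautology, O(¬reconcile_license) follows.
The contrapositive of premise 6 (O(verify_amendment → reconcile_license)) is O(¬reconcile_license → ¬verify_amendment), and O(¬reconcile_license) is already established, so O(¬verify_amendment).
The contrapositive of premise 8 (O(authorize_statement → verify_amendment)) is O(¬verify_amendment → ¬authorize_statement), and O(¬verify_amendment) is already established, so O(¬authorize_statement).
Applying K to premise 5 (O(¬authorize_statement → serve_notice)) and O(¬authorize_statement) yields O(serve_notice).
Premise 1 is O(¬raise_flag → ¬serve_notice); contrapositively O(serve_notice → raise_flag). Since O(serve_notice) holds, K gives O(raise_flag).
Applying K to premise 3 (O(raise_flag → stow_gear)) and O(raise_flag) yields O(stow_gear).
Premise 10 is O(stow_gear → countersign_license); since O(stow_gear), deontic closure gives O(countersign_license).
However, F(countersign_license) at premise 7 amounts to O(¬countersign_license).
We now have both O(countersign_license) and O(¬countersign_license) — countersign_license is simultaneously obligatory and forbidden, violating the D-axiom.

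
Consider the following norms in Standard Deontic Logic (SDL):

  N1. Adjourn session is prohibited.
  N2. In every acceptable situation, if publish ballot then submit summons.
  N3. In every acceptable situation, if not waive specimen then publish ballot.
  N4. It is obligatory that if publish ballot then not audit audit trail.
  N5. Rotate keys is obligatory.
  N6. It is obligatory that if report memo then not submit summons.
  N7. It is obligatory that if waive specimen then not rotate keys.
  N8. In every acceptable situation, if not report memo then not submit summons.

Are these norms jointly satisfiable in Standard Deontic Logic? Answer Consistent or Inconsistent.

Inconsistent

By case analysis on report_memo: premise 6 gives O(report_memo → ¬submit_summons) and premise 8 gives O(¬report_memo → ¬submit_summons), so O(¬submit_summons) either way.
The contrapositive of premise 2 (O(publish_ballot → submit_summons)) is O(¬submit_summons → ¬publish_ballot), and O(¬submit_summons) is already established, so O(¬publish_ballot).
Premise 3 is O(¬waive_specimen → publish_ballot); contrapositively O(¬publish_ballot → waive_specimen). Since O(¬publish_ballot) holds, K gives O(waive_specimen).
From O(waive_specimen) and premise 7, O(waive_specimen → ¬rotate_keys), we obtain O(¬rotate_keys).
However, premise 5 gives O(rotate_keys).
We now have both O(¬rotate_keys) and O(rotate_keys) — rotate_keys is simultaneously obligatory and forbidden, violating the D-axiom.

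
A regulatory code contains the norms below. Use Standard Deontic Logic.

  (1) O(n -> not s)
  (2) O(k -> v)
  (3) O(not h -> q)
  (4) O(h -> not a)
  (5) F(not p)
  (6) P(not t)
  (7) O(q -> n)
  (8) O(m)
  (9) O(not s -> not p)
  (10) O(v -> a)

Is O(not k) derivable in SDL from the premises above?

F(not p) at premise 5 means O(p).
The contrapositive of premise 9 (O(not s -> not p)) is O(p -> s), and O(p) is already established, so O(s).
Premise 1 is O(n -> not s); contrapositively O(s -> not n). Since O(s) holds, K gives O(not n).
Premise 7 is O(q -> n); contrapositively O(not n -> not q). Since O(not n) holds, K gives O(not q).
The contrapositive of premise 3 (O(not h -> q)) is O(not q -> h), and O(not q) is already established, so O(h).
Premise 4 is O(h -> not a); since O(h), deontic closure gives O(not a).
The contrapositive of premise 10 (O(v -> a)) is O(not a -> not v), and O(not a) is already established, so O(not v).
The contrapositive of premise 2 (O(k -> v)) is O(not v -> not k), and O(not v) is already established, so O(not k).
Premises 6, 8 do not contribute to this derivation.
So O(not k) follows.

Yes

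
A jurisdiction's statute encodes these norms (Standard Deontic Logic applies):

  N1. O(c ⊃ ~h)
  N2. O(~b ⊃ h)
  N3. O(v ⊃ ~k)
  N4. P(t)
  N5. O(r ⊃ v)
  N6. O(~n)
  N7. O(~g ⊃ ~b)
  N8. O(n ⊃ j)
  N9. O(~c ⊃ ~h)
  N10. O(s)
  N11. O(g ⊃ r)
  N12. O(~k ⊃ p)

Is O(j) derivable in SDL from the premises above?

No

Premise 8 is O(n ⊃ j), but O(n) is not derivable from the premises, so it does not yield O(j).
No other premise forces O(j). An ideal world satisfying every premise can still have j false, so O(j) is not derivable.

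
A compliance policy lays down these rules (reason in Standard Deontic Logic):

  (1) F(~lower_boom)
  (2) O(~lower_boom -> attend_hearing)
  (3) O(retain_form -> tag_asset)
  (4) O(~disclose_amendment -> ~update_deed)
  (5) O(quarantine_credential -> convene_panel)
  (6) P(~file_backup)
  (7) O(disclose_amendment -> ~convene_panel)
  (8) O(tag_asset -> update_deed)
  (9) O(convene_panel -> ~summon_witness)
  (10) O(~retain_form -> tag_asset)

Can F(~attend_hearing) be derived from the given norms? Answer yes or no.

Premise 2 is O(~lower_boom -> attend_hearing), but O(~lower_boom) is not derivable from the premises, so it does not yield O(attend_hearing).
No other premise forces O(attend_hearing). An ideal world satisfying every premise can still have ~attend_hearing true, so F(~attend_hearing) is not derivable.

No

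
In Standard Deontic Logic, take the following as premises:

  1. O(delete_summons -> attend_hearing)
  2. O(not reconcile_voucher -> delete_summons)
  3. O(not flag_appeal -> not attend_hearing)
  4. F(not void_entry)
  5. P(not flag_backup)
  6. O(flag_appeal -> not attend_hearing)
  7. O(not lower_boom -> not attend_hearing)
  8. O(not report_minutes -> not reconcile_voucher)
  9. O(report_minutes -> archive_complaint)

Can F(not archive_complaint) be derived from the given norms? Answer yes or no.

Premises 6 and 3 are O(flag_appeal -> not attend_hearing) and O(not flag_appeal -> not attend_hearing); every ideal world satisfies flag_appeal or not flag_appeal, so in either case not attend_hearing holds — hence O(not attend_hearing).
The contrapositive of premise 1 (O(delete_summons -> attend_hearing)) is O(not attend_hearing -> not delete_summons), and O(not attend_hearing) is already established, so O(not delete_summons).
Premise 2, O(not reconcile_voucher -> delete_summons), contraposes to O(not delete_summons -> reconcile_voucher); with O(not delete_summons) we get O(reconcile_voucher).
The contrapositive of premise 8 (O(not report_minutes -> not reconcile_voucher)) is O(reconcile_voucher -> report_minutes), and O(reconcile_voucher) is already established, so O(report_minutes).
Premise 9 is O(report_minutes -> archive_complaint); since O(report_minutes), deontic closure gives O(archive_complaint).
Premises 4, 5, 7 do not contribute to this derivation.
So O(archive_complaint) holds, i.e. F(not archive_complaint). The claim follows.

Yes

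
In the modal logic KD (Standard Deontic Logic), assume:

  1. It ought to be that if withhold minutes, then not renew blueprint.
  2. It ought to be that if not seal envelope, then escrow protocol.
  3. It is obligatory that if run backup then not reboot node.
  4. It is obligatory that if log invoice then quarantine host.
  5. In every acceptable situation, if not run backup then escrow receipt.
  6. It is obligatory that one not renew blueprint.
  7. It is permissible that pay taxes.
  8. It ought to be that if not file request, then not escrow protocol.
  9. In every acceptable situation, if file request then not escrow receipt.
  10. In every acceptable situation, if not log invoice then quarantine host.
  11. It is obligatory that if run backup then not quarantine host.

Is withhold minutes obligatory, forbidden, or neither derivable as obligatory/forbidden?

Premise 1 is O(withhold_minutes → ¬renew_blueprint); even if O(¬renew_blueprint) held, inferring O(withhold_minutes) would be affirming the consequent — invalid.
No premise or chain of K-axiom applications forces O(withhold_minutes), and none forces O(¬withhold_minutes). So withhold_minutes is neither obligatory nor forbidden under these norms.

Neither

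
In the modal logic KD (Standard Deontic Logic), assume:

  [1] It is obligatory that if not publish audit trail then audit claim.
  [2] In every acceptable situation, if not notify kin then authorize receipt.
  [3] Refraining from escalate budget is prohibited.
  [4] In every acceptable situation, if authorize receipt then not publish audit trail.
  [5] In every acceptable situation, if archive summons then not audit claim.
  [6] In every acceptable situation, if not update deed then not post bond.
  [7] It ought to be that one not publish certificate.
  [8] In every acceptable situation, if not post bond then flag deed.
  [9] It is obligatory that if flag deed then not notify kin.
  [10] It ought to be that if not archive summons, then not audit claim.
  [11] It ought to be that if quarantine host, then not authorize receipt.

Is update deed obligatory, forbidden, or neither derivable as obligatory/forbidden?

Obligatory

Premises 5 and 10 are O(archive_summons → ¬audit_claim) and O(¬archive_summons → ¬audit_claim); every ideal world satisfies archive_summons or ¬archive_summons, so in either case ¬audit_claim holds — hence O(¬audit_claim).
The contrapositive of premise 1 (O(¬publish_audit_trail → audit_claim)) is O(¬audit_claim → publish_audit_trail), and O(¬audit_claim) is already established, so O(publish_audit_trail).
Premise 4 is O(authorize_receipt → ¬publish_audit_trail); contrapositively O(publish_audit_trail → ¬authorize_receipt). Since O(publish_audit_trail) holds, K gives O(¬authorize_receipt).
The contrapositive of premise 2 (O(¬notify_kin → authorize_receipt)) is O(¬authorize_receipt → notify_kin), and O(¬authorize_receipt) is already established, so O(notify_kin).
Premise 9 is O(flag_deed → ¬notify_kin); contrapositively O(notify_kin → ¬flag_deed). Since O(notify_kin) holds, K gives O(¬flag_deed).
Premise 8, O(¬post_bond → flag_deed), contraposes to O(¬flag_deed → post_bond); with O(¬flag_deed) we get O(post_bond).
The contrapositive of premise 6 (O(¬update_deed → ¬post_bond)) is O(post_bond → update_deed), and O(post_bond) is already established, so O(update_deed).
Premises 3, 7, 11 do not contribute to this derivation.
Hence update_deed is obligatory.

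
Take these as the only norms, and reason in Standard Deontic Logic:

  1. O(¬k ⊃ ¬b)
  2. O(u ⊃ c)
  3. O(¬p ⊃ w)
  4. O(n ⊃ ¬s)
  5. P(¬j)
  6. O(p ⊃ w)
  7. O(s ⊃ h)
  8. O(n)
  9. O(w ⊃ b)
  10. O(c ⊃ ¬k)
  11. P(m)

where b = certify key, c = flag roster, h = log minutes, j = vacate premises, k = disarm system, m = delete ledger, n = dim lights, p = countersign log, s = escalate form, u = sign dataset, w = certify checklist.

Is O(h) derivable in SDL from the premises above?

No

Premise 7 is O(s ⊃ h), but O(s) is not derivable from the premises, so it does not yield O(h).
No other premise forces O(h). An ideal world satisfying every premise can still have h false, so O(h) is not derivable.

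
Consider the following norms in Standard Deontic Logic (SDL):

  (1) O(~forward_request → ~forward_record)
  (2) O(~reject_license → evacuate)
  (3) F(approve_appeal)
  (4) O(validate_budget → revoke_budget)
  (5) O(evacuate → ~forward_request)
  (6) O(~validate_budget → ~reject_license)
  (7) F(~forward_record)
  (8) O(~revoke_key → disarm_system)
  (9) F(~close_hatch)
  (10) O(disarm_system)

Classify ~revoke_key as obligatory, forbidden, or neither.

Premise 8 is O(~revoke_key → disarm_system); even if O(disarm_system) held, inferring O(~revoke_key) would be affirming the consequent — invalid.
No premise or chain of K-axiom applications forces O(~revoke_key), and none forces O(revoke_key). So ~revoke_key is neither obligatory nor forbidden under these norms.

Neither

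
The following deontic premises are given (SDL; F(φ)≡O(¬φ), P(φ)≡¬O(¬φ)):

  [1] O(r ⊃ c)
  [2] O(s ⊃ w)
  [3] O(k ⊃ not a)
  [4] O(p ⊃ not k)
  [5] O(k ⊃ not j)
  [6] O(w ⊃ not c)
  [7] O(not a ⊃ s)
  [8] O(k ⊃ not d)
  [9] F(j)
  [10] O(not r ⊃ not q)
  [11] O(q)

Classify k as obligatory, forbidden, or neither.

From premise 11 we have O(q).
Premise 10, O(not r ⊃ not q), contraposes to O(q ⊃ r); with O(q) we get O(r).
Premise 1 is O(r ⊃ c); since O(r), deontic closure gives O(c).
Premise 6 is O(w ⊃ not c); contrapositively O(c ⊃ not w). Since O(c) holds, K gives O(not w).
Premise 2 is O(s ⊃ w); contrapositively O(not w ⊃ not s). Since O(not w) holds, K gives O(not s).
Premise 7 is O(not a ⊃ s); contrapositively O(not s ⊃ a). Since O(not s) holds, K gives O(a).
Premise 3, O(k ⊃ not a), contraposes to O(a ⊃ not k); with O(a) we get O(not k).
Premises 4, 5, 8, 9 do not contribute to this derivation.
Thus O(not k), which is F(k): k is forbidden.

Forbidden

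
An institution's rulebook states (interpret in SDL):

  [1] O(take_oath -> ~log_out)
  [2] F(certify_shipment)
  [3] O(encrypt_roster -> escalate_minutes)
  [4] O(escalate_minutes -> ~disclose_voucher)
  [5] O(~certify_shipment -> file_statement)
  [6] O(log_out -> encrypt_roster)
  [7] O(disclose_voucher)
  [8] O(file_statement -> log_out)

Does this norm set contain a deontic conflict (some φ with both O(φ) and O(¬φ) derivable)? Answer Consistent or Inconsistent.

Inconsistent

From premise 7 we have O(disclose_voucher).
Premise 4, O(escalate_minutes -> ~disclose_voucher), contraposes to O(disclose_voucher -> ~escalate_minutes); with O(disclose_voucher) we get O(~escalate_minutes).
The contrapositive of premise 3 (O(encrypt_roster -> escalate_minutes)) is O(~escalate_minutes -> ~encrypt_roster), and O(~escalate_minutes) is already established, so O(~encrypt_roster).
The contrapositive of premise 6 (O(log_out -> encrypt_roster)) is O(~encrypt_roster -> ~log_out), and O(~encrypt_roster) is already established, so O(~log_out).
The contrapositive of premise 8 (O(file_statement -> log_out)) is O(~log_out -> ~file_statement), and O(~log_out) is already established, so O(~file_statement).
Premise 5, O(~certify_shipment -> file_statement), contraposes to O(~file_statement -> certify_shipment); with O(~file_statement) we get O(certify_shipment).
However, F(certify_shipment) at premise 2 amounts to O(~certify_shipment).
We now have both O(certify_shipment) and O(~certify_shipment) — certify_shipment is simultaneously obligatory and forbidden, violating the D-axiom.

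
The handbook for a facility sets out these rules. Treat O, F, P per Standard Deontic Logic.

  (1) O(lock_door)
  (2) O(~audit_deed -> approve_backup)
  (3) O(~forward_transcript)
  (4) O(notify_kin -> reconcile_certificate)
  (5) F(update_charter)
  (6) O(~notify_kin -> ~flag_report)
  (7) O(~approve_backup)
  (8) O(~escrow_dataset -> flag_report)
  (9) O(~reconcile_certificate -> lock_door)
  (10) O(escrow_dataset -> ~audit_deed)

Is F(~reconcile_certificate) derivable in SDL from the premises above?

Premise 7 states O(~approve_backup) outright.
The contrapositive of premise 2 (O(~audit_deed -> approve_backup)) is O(~approve_backup -> audit_deed), and O(~approve_backup) is already established, so O(audit_deed).
The contrapositive of premise 10 (O(escrow_dataset -> ~audit_deed)) is O(audit_deed -> ~escrow_dataset), and O(audit_deed) is already established, so O(~escrow_dataset).
Applying K to premise 8 (O(~escrow_dataset -> flag_report)) and O(~escrow_dataset) yields O(flag_report).
The contrapositive of premise 6 (O(~notify_kin -> ~flag_report)) is O(flag_report -> notify_kin), and O(flag_report) is already established, so O(notify_kin).
With premise 4, O(notify_kin -> reconcile_certificate), the K-axiom yields O(reconcile_certificate).
Premises 1, 3, 5, 9 do not contribute to this derivation.
So O(reconcile_certificate) holds, i.e. F(~reconcile_certificate). The claim follows.

Yes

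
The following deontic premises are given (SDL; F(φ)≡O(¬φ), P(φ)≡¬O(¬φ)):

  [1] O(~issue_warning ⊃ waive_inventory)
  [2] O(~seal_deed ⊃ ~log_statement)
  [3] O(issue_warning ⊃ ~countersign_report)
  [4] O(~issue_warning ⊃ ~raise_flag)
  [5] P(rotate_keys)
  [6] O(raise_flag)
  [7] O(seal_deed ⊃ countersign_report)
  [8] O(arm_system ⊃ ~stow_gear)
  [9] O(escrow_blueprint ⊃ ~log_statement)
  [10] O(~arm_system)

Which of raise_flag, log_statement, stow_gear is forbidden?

Premise 6 gives O(raise_flag).
Premise 4 is O(~issue_warning ⊃ ~raise_flag); contrapositively O(raise_flag ⊃ issue_warning). Since O(raise_flag) holds, K gives O(issue_warning).
Applying K to premise 3 (O(issue_warning ⊃ ~countersign_report)) and O(issue_warning) yields O(~countersign_report).
Premise 7, O(seal_deed ⊃ countersign_report), contraposes to O(~countersign_report ⊃ ~seal_deed); with O(~countersign_report) we get O(~seal_deed).
With premise 2, O(~seal_deed ⊃ ~log_statement), the K-axiom yields O(~log_statement).
So O(~log_statement) holds, i.e. log_statement is forbidden. None of the other listed options is forbidden under the premises.

log_statement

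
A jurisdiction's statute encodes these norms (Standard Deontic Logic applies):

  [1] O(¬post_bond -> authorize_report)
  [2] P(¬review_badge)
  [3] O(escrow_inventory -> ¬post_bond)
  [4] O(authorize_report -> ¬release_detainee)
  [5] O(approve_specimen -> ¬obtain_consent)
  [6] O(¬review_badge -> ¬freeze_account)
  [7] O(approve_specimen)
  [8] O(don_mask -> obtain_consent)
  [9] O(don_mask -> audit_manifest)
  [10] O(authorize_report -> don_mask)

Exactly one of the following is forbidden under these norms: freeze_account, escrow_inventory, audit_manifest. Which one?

escrow_inventory

Premise 7 states O(approve_specimen) outright.
From O(approve_specimen) and premise 5, O(approve_specimen -> ¬obtain_consent), we obtain O(¬obtain_consent).
Premise 8 is O(don_mask -> obtain_consent); contrapositively O(¬obtain_consent -> ¬don_mask). Since O(¬obtain_consent) holds, K gives O(¬don_mask).
The contrapositive of premise 10 (O(authorize_report -> don_mask)) is O(¬don_mask -> ¬authorize_report), and O(¬don_mask) is already established, so O(¬authorize_report).
Premise 1 is O(¬post_bond -> authorize_report); contrapositively O(¬authorize_report -> post_bond). Since O(¬authorize_report) holds, K gives O(post_bond).
The contrapositive of premise 3 (O(escrow_inventory -> ¬post_bond)) is O(post_bond -> ¬escrow_inventory), and O(post_bond) is already established, so O(¬escrow_inventory).
So O(¬escrow_inventory) holds, i.e. escrow_inventory is forbidden. None of the other listed options is forbidden under the premises.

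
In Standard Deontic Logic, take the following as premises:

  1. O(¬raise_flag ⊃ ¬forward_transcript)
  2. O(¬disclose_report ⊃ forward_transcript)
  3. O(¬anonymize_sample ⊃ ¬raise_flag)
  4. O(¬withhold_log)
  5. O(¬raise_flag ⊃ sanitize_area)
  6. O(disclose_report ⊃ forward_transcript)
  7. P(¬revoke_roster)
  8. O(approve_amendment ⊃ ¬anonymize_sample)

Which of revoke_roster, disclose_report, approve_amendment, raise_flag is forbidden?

By case analysis on ¬disclose_report: premise 2 gives O(¬disclose_report ⊃ forward_transcript) and premise 6 gives O(disclose_report ⊃ forward_transcript), so O(forward_transcript) either way.
Premise 1, O(¬raise_flag ⊃ ¬forward_transcript), contraposes to O(forward_transcript ⊃ raise_flag); with O(forward_transcript) we get O(raise_flag).
Premise 3 is O(¬anonymize_sample ⊃ ¬raise_flag); contrapositively O(raise_flag ⊃ anonymize_sample). Since O(raise_flag) holds, K gives O(anonymize_sample).
The contrapositive of premise 8 (O(approve_amendment ⊃ ¬anonymize_sample)) is O(anonymize_sample ⊃ ¬approve_amendment), and O(anonymize_sample) is already established, so O(¬approve_amendment).
So O(¬approve_amendment) holds, i.e. approve_amendment is forbidden. None of the other listed options is forbidden under the premises.

approve_amendment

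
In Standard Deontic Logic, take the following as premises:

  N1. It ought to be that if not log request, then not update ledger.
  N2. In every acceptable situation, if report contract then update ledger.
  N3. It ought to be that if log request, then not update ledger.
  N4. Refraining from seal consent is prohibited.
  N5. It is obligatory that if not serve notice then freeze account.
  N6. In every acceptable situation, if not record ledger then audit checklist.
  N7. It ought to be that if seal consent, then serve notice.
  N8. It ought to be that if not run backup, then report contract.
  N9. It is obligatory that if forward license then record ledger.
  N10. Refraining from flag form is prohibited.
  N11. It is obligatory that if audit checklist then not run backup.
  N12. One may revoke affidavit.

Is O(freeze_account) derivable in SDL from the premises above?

Premise 5 is O(¬serve_notice → freeze_account), but O(¬serve_notice) is not derivable from the premises, so it does not yield O(freeze_account).
No other premise forces O(freeze_account). An ideal world satisfying every premise can still have freeze_account false, so O(freeze_account) is not derivable.

No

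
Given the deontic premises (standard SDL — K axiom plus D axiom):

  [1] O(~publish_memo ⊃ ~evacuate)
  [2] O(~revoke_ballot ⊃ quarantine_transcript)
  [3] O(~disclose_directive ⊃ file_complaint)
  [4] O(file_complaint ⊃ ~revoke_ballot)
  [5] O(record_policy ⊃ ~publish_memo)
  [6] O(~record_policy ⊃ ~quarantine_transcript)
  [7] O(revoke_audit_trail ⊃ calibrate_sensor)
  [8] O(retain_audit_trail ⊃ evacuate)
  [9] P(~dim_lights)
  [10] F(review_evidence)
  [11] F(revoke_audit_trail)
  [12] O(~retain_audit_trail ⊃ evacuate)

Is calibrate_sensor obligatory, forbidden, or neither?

Neither

Premise 7 is O(revoke_audit_trail ⊃ calibrate_sensor), but O(revoke_audit_trail) is not derivable from the premises, so it does not yield O(calibrate_sensor).
No premise or chain of K-axiom applications forces O(calibrate_sensor), and none forces O(~calibrate_sensor). So calibrate_sensor is neither obligatory nor forbidden under these norms.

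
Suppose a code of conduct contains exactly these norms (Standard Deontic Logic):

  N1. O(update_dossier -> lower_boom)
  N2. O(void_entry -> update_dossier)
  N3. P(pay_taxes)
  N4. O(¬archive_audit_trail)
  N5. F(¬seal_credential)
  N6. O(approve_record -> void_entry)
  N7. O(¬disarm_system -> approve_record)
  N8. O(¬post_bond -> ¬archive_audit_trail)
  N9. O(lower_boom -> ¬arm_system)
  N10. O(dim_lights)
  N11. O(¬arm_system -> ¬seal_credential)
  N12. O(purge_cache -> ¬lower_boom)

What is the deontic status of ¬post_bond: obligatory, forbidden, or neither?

Premise 8 is O(¬post_bond -> ¬archive_audit_trail); even if O(¬archive_audit_trail) held, inferring O(¬post_bond) would be affirming the consequent — invalid.
No premise or chain of K-axiom applications forces O(¬post_bond), and none forces O(post_bond). So ¬post_bond is neither obligatory nor forbidden under these norms.

Neither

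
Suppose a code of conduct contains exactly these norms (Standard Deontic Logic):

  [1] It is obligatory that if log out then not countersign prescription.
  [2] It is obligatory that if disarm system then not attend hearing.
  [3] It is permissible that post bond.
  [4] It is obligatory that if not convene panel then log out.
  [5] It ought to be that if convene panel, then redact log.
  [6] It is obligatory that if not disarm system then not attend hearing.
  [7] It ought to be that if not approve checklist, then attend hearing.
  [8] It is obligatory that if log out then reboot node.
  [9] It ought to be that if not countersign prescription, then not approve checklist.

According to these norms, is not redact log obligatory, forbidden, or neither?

Forbidden

By case analysis on disarm_system: premise 2 gives O(disarm_system → ¬attend_hearing) and premise 6 gives O(¬disarm_system → ¬attend_hearing), so O(¬attend_hearing) either way.
Premise 7, O(¬approve_checklist → attend_hearing), contraposes to O(¬attend_hearing → approve_checklist); with O(¬attend_hearing) we get O(approve_checklist).
Premise 9, O(¬countersign_prescription → ¬approve_checklist), contraposes to O(approve_checklist → countersign_prescription); with O(approve_checklist) we get O(countersign_prescription).
Premise 1, O(log_out → ¬countersign_prescription), contraposes to O(countersign_prescription → ¬log_out); with O(countersign_prescription) we get O(¬log_out).
Premise 4 is O(¬convene_panel → log_out); contrapositively O(¬log_out → convene_panel). Since O(¬log_out) holds, K gives O(convene_panel).
With premise 5, O(convene_panel → redact_log), the K-axiom yields O(redact_log).
Premises 3, 8 do not contribute to this derivation.
Thus O(redact_log), which is F(¬redact_log): ¬redact_log is forbidden.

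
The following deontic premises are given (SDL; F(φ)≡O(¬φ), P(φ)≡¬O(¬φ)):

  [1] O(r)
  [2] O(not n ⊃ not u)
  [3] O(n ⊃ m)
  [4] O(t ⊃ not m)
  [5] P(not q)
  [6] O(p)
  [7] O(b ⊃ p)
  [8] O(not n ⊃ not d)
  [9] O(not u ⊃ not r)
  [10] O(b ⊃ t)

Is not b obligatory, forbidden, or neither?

Obligatory

Premise 1 states O(r) outright.
Premise 9 is O(not u ⊃ not r); contrapositively O(r ⊃ u). Since O(r) holds, K gives O(u).
Premise 2 is O(not n ⊃ not u); contrapositively O(u ⊃ n). Since O(u) holds, K gives O(n).
With premise 3, O(n ⊃ m), the K-axiom yields O(m).
The contrapositive of premise 4 (O(t ⊃ not m)) is O(m ⊃ not t), and O(m) is already established, so O(not t).
Premise 10 is O(b ⊃ t); contrapositively O(not t ⊃ not b). Since O(not t) holds, K gives O(not b).
Premises 5, 6, 7, 8 do not contribute to this derivation.
Hence not b is obligatory.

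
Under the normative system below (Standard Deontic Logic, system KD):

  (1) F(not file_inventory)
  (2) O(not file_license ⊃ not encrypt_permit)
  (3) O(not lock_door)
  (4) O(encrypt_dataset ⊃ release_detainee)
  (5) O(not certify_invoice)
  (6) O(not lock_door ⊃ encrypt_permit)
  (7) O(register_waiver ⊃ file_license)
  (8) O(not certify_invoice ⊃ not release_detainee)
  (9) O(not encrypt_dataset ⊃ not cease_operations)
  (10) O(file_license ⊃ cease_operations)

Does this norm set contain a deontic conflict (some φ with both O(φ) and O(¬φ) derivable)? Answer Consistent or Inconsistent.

Inconsistent

Premise 3 states O(not lock_door) outright.
From O(not lock_door) and premise 6, O(not lock_door ⊃ encrypt_permit), we obtain O(encrypt_permit).
The contrapositive of premise 2 (O(not file_license ⊃ not encrypt_permit)) is O(encrypt_permit ⊃ file_license), and O(encrypt_permit) is already established, so O(file_license).
Premise 10 is O(file_license ⊃ cease_operations); since O(file_license), deontic closure gives O(cease_operations).
Premise 9 is O(not encrypt_dataset ⊃ not cease_operations); contrapositively O(cease_operations ⊃ encrypt_dataset). Since O(cease_operations) holds, K gives O(encrypt_dataset).
With premise 4, O(encrypt_dataset ⊃ release_detainee), the K-axiom yields O(release_detainee).
Premise 8, O(not certify_invoice ⊃ not release_detainee), contraposes to O(release_detainee ⊃ certify_invoice); with O(release_detainee) we get O(certify_invoice).
However, premise 5 gives O(not certify_invoice).
We now have both O(certify_invoice) and O(not certify_invoice) — certify_invoice is simultaneously obligatory and forbidden, violating the D-axiom.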